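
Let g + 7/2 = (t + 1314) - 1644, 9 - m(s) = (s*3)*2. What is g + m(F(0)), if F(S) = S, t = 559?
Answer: 469/2 ≈ 234.50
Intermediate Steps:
m(s) = 9 - 6*s (m(s) = 9 - s*3*2 = 9 - 3*s*2 = 9 - 6*s)
g = 451/2 (g = -7/2 + ((559 + 1314) - 1644) = -7/2 + (1873 - 1644) = -7/2 + 229 = 451/2 ≈ 225.50)
g + m(F(0)) = 451/2 + (9 - 6*0) = 451/2 + (9 + 0) = 451/2 + 9 = 469/2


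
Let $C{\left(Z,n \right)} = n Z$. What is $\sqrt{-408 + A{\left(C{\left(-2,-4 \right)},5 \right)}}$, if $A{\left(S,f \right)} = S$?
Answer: $20 i \approx 20.0 i$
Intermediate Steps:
$C{\left(Z,n \right)} = Z n$
$\sqrt{-408 + A{\left(C{\left(-2,-4 \right)},5 \right)}} = \sqrt{-408 - -8} = \sqrt{-408 + 8} = \sqrt{-400} = 20 i$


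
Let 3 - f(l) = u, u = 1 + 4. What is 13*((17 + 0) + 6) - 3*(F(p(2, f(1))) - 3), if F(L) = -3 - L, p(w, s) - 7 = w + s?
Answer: 338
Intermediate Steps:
u = 5
f(l) = -2 (f(l) = 3 - 1*5 = 3 - 5 = -2)
p(w, s) = 7 + s + w (p(w, s) = 7 + (w + s) = 7 + (s + w) = 7 + s + w)
13*((17 + 0) + 6) - 3*(F(p(2, f(1))) - 3) = 13*((17 + 0) + 6) - 3*((-3 - (7 - 2 + 2)) - 3) = 13*(17 + 6) - 3*((-3 - 1*7) - 3) = 13*23 - 3*((-3 - 7) - 3) = 299 - 3*(-10 - 3) = 299 - 3*(-13) = 299 + 39 = 338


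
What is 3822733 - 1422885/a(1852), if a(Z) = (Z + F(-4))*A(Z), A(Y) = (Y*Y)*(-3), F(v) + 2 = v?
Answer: 24204026905762967/6331602784 ≈ 3.8227e+6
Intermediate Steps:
F(v) = -2 + v
A(Y) = -3*Y**2 (A(Y) = Y**2*(-3) = -3*Y**2)
a(Z) = -3*Z**2*(-6 + Z) (a(Z) = (Z + (-2 - 4))*(-3*Z**2) = (Z - 6)*(-3*Z**2) = (-6 + Z)*(-3*Z**2) = -3*Z**2*(-6 + Z))
3822733 - 1422885/a(1852) = 3822733 - 1422885/(3*1852**2*(6 - 1*1852)) = 3822733 - 1422885/(3*3429904*(6 - 1852)) = 3822733 - 1422885/(3*3429904*(-1846)) = 3822733 - 1422885/(-18994808352) = 3822733 - 1422885*(-1)/18994808352 = 3822733 - 1*(-474295/6331602784) = 3822733 + 474295/6331602784 = 24204026905762967/6331602784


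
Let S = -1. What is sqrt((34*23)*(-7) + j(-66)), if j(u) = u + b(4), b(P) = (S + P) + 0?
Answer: 7*I*sqrt(113) ≈ 74.411*I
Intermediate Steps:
b(P) = -1 + P (b(P) = (-1 + P) + 0 = -1 + P)
j(u) = 3 + u (j(u) = u + (-1 + 4) = u + 3 = 3 + u)
sqrt((34*23)*(-7) + j(-66)) = sqrt((34*23)*(-7) + (3 - 66)) = sqrt(782*(-7) - 63) = sqrt(-5474 - 63) = sqrt(-5537) = 7*I*sqrt(113)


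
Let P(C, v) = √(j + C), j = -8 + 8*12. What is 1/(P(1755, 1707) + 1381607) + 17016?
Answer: 32480785718093303/1908837900606 - √1843/1908837900606 ≈ 17016.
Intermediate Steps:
j = 88 (j = -8 + 96 = 88)
P(C, v) = √(88 + C)
1/(P(1755, 1707) + 1381607) + 17016 = 1/(√(88 + 1755) + 1381607) + 17016 = 1/(√1843 + 1381607) + 17016 = 1/(1381607 + √1843) + 17016 = 17016 + 1/(1381607 + √1843)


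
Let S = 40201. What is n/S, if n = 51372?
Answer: 51372/40201 ≈ 1.2779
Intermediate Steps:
n/S = 51372/40201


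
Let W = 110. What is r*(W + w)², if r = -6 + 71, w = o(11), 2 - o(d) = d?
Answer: 663065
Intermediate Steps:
o(d) = 2 - d
w = -9 (w = 2 - 1*11 = 2 - 11 = -9)
r = 65
r*(W + w)² = 65*(110 - 9)² = 65*101² = 65*10201 = 663065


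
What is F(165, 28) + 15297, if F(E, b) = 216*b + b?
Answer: 21373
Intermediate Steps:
F(E, b) = 217*b
F(165, 28) + 15297 = 217*28 + 15297 = 6076 + 15297 = 21373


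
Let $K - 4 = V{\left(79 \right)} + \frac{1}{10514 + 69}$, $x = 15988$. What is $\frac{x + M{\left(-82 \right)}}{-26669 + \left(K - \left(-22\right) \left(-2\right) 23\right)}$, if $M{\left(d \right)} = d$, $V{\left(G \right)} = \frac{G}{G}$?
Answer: $- \frac{168333198}{292895107} \approx -0.57472$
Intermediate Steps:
$V{\left(G \right)} = 1$
$K = \frac{52916}{10583}$ ($K = 4 + \left(1 + \frac{1}{10514 + 69}\right) = 4 + \left(1 + \frac{1}{10583}\right) = 4 + \frac{10584}{10583} = \frac{52916}{10583} \approx 5.0001$)
$\frac{x + M{\left(-82 \right)}}{-26669 + \left(K - \left(-22\right) \left(-2\right) 23\right)} = \frac{15988 - 82}{-26669 + \left(\frac{52916}{10583} - \left(-22\right) \left(-2\right) 23\right)} = \frac{15906}{-26669 + \left(\frac{52916}{10583} - 44 \cdot 23\right)} = \frac{15906}{-26669 + \left(\frac{52916}{10583} - 1012\right)} = \frac{15906}{-26669 - \frac{10657080}{10583}} = \frac{15906}{- \frac{292895107}{10583}} = 15906 \left(- \frac{10583}{292895107}\right) = - \frac{168333198}{292895107}$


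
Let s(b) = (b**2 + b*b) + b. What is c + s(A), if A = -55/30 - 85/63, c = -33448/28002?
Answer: 294152071/18523323 ≈ 15.880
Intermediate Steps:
c = -16724/14001 (c = -33448*1/28002 = -16724/14001 ≈ -1.1945)
A = -401/126 (A = -55*1/30 - 85*1/63 = -11/6 - 85/63 = -401/126 ≈ -3.1825)
s(b) = b + 2*b**2 (s(b) = (b**2 + b**2) + b = 2*b**2 + b = b + 2*b**2)
c + s(A) = -16724/14001 - 401*(1 + 2*(-401/126))/126 = -16724/14001 - 401*(1 - 401/63)/126 = -16724/14001 - 401/126*(-338/63) = -16724/14001 + 67769/3969 = 294152071/18523323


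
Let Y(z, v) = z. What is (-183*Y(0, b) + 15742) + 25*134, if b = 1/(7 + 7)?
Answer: 19092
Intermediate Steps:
b = 1/14 ≈ 0.071429
(-183*Y(0, b) + 15742) + 25*134 = (-183*0 + 15742) + 25*134 = (0 + 15742) + 3350 = 15742 + 3350 = 19092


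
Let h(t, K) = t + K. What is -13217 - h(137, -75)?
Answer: -13279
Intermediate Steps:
h(t, K) = K + t
-13217 - h(137, -75) = -13217 - (-75 + 137) = -13217 - 1*62 = -13217 - 62 = -13279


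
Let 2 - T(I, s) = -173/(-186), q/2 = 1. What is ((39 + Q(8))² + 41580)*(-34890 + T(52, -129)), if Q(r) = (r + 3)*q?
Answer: -293973636641/186 ≈ -1.5805e+9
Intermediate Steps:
q = 2 (q = 2*1 = 2)
T(I, s) = 199/186 (T(I, s) = 2 - (-173)/(-186) = 2 - (-173)*(-1)/186 = 2 - 1*173/186 = 2 - 173/186 = 199/186)
Q(r) = 6 + 2*r (Q(r) = (r + 3)*2 = (3 + r)*2 = 6 + 2*r)
((39 + Q(8))² + 41580)*(-34890 + T(52, -129)) = ((39 + (6 + 2*8))² + 41580)*(-34890 + 199/186) = ((39 + (6 + 16))² + 41580)*(-6489341/186) = ((39 + 22)² + 41580)*(-6489341/186) = (61² + 41580)*(-6489341/186) = (3721 + 41580)*(-6489341/186) = 45301*(-6489341/186) = -293973636641/186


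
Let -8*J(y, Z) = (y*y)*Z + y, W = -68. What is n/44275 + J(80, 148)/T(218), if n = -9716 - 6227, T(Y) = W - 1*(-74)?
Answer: -873783068/44275 ≈ -19735.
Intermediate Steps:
J(y, Z) = -y/8 - Z*y²/8 (J(y, Z) = -((y*y)*Z + y)/8 = -(y²*Z + y)/8 = -(Z*y² + y)/8 = -(y + Z*y²)/8 = -y/8 - Z*y²/8)
T(Y) = 6 (T(Y) = -68 - 1*(-74) = -68 + 74 = 6)
n = -15943
n/44275 + J(80, 148)/T(218) = -15943/44275 - ⅛*80*(1 + 148*80)/6 = -15943*1/44275 - ⅛*80*(1 + 11840)*(⅙) = -15943/44275 - ⅛*80*11841*(⅙) = -15943/44275 - 118410*⅙ = -15943/44275 - 19735 = -873783068/44275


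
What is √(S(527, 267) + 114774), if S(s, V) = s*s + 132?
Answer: √392635 ≈ 626.61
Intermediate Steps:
S(s, V) = 132 + s² (S(s, V) = s² + 132 = 132 + s²)
√(S(527, 267) + 114774) = √((132 + 527²) + 114774) = √((132 + 277729) + 114774) = √(277861 + 114774) = √392635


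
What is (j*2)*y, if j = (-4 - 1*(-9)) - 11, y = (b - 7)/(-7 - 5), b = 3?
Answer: -4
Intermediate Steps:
y = ⅓ (y = (3 - 7)/(-7 - 5) = -4/(-12) = -4*(-1/12) = ⅓ ≈ 0.33333)
j = -6 (j = (-4 + 9) - 11 = 5 - 11 = -6)
(j*2)*y = -6*2*(⅓) = -12*⅓ = -4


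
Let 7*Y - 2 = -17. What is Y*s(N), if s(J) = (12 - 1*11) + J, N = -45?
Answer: 660/7 ≈ 94.286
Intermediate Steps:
s(J) = 1 + J (s(J) = (12 - 11) + J = 1 + J)
Y = -15/7 (Y = 2/7 + (⅐)*(-17) = 2/7 - 17/7 = -15/7 ≈ -2.1429)
Y*s(N) = -15*(1 - 45)/7 = -15/7*(-44) = 660/7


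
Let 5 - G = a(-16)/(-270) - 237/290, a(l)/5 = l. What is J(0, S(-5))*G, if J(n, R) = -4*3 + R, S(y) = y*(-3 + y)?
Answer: 605206/3915 ≈ 154.59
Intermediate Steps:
a(l) = 5*l
G = 43229/7830 (G = 5 - ((5*(-16))/(-270) - 237/290) = 5 - (-80*(-1/270) - 237*1/290) = 5 - (8/27 - 237/290) = 5 - 1*(-4079/7830) = 5 + 4079/7830 = 43229/7830 ≈ 5.5209)
J(n, R) = -12 + R
J(0, S(-5))*G = (-12 - 5*(-3 - 5))*(43229/7830) = (-12 - 5*(-8))*(43229/7830) = (-12 + 40)*(43229/7830) = 28*(43229/7830) = 605206/3915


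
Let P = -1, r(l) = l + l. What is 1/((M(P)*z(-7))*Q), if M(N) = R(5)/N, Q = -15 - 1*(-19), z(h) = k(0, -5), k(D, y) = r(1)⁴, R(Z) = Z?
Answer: -1/320 ≈ -0.0031250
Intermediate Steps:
r(l) = 2*l
k(D, y) = 16 (k(D, y) = (2*1)⁴ = 2⁴ = 16)
z(h) = 16
Q = 4 (Q = -15 + 19 = 4)
M(N) = 5/N
1/((M(P)*z(-7))*Q) = 1/(((5/(-1))*16)*4) = 1/(((5*(-1))*16)*4) = 1/(-5*16*4) = 1/(-80*4) = 1/(-320) = -1/320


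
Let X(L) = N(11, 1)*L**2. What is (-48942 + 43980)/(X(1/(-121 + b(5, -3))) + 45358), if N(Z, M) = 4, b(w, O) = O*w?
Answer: -22944288/209735393 ≈ -0.10940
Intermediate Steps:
X(L) = 4*L**2
(-48942 + 43980)/(X(1/(-121 + b(5, -3))) + 45358) = (-48942 + 43980)/(4*(1/(-121 - 3*5))**2 + 45358) = -4962/(4*(1/(-121 - 15))**2 + 45358) = -4962/(4*(1/(-136))**2 + 45358) = -4962/(4*(-1/136)**2 + 45358) = -4962/(4*(1/18496) + 45358) = -4962/(1/4624 + 45358) = -4962/209735393/4624 = -4962*4624/209735393 = -22944288/209735393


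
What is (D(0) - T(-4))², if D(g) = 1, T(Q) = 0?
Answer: 1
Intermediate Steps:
(D(0) - T(-4))² = (1 - 1*0)² = (1 + 0)² = 1² = 1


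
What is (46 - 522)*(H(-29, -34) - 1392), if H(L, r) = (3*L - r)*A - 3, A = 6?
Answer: 815388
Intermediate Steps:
H(L, r) = -3 - 6*r + 18*L (H(L, r) = (3*L - r)*6 - 3 = (-r + 3*L)*6 - 3 = (-6*r + 18*L) - 3 = -3 - 6*r + 18*L)
(46 - 522)*(H(-29, -34) - 1392) = (46 - 522)*((-3 - 6*(-34) + 18*(-29)) - 1392) = -476*((-3 + 204 - 522) - 1392) = -476*(-321 - 1392) = -476*(-1713) = 815388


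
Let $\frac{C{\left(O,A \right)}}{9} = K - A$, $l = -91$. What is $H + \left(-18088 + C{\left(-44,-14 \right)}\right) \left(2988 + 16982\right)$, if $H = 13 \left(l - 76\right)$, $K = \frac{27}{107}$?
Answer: $- \frac{38376401567}{107} \approx -3.5866 \cdot 10^{8}$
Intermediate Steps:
$K = \frac{27}{107}$ ($K = 27 \cdot \frac{1}{107} = \frac{27}{107} \approx 0.25234$)
$C{\left(O,A \right)} = \frac{243}{107} - 9 A$ ($C{\left(O,A \right)} = 9 \left(\frac{27}{107} - A\right) = \frac{243}{107} - 9 A$)
$H = -2171$ ($H = 13 \left(-91 - 76\right) = 13 \left(-167\right) = -2171$)
$H + \left(-18088 + C{\left(-44,-14 \right)}\right) \left(2988 + 16982\right) = -2171 + \left(-18088 + \left(\frac{243}{107} - -126\right)\right) \left(2988 + 16982\right) = -2171 + \left(-18088 + \left(\frac{243}{107} + 126\right)\right) 19970 = -2171 + \left(-18088 + \frac{13725}{107}\right) 19970 = -2171 - \frac{38376169270}{107} = - \frac{38376401567}{107}$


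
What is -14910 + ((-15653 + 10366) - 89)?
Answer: -20286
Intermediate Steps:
-14910 + ((-15653 + 10366) - 89) = -14910 + (-5287 - 89) = -14910 - 5376 = -20286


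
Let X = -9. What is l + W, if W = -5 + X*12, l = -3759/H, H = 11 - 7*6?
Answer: 256/31 ≈ 8.2581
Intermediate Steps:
H = -31 (H = 11 - 42 = -31)
l = 3759/31 (l = -3759/(-31) = -3759*(-1/31) = 3759/31 ≈ 121.26)
W = -113 (W = -5 - 9*12 = -5 - 108 = -113)
l + W = 3759/31 - 113 = 256/31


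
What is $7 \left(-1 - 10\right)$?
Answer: $-77$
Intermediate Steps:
$7 \left(-1 - 10\right) = 7 \left(-11\right) = -77$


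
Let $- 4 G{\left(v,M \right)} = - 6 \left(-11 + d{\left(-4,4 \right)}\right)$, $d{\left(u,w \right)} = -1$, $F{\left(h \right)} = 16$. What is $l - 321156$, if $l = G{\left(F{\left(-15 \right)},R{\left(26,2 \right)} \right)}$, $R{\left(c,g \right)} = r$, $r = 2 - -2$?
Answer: $-321174$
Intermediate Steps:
$r = 4$ ($r = 2 + 2 = 4$)
$R{\left(c,g \right)} = 4$
$G{\left(v,M \right)} = -18$ ($G{\left(v,M \right)} = - \frac{\left(-6\right) \left(-11 - 1\right)}{4} = - \frac{\left(-6\right) \left(-12\right)}{4} = \left(- \frac{1}{4}\right) 72 = -18$)
$l = -18$
$l - 321156 = -18 - 321156 = -321174$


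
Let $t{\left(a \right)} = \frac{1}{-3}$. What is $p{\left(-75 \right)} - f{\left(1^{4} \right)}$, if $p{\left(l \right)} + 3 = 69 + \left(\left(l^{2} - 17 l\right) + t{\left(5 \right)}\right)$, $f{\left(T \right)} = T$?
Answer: $\frac{20894}{3} \approx 6964.7$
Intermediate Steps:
$t{\left(a \right)} = - \frac{1}{3}$
$p{\left(l \right)} = \frac{197}{3} + l^{2} - 17 l$ ($p{\left(l \right)} = -3 - \left(- \frac{206}{3} - l^{2} + 17 l\right) = -3 + \left(\frac{206}{3} + l^{2} - 17 l\right) = \frac{197}{3} + l^{2} - 17 l$)
$p{\left(-75 \right)} - f{\left(1^{4} \right)} = \left(\frac{197}{3} + \left(-75\right)^{2} - -1275\right) - 1^{4} = \left(\frac{197}{3} + 5625 + 1275\right) - 1 = \frac{20897}{3} - 1 = \frac{20894}{3}$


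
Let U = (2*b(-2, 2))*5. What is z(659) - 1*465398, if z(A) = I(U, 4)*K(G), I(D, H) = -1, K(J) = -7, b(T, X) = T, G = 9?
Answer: -465391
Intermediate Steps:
U = -20 (U = (2*(-2))*5 = -4*5 = -20)
z(A) = 7 (z(A) = -1*(-7) = 7)
z(659) - 1*465398 = 7 - 1*465398 = 7 - 465398 = -465391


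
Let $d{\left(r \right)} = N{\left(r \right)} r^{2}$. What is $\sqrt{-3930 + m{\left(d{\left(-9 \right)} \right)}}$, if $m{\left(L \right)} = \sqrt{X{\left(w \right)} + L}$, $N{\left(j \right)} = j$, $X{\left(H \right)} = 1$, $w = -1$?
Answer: $\sqrt{-3930 + 2 i \sqrt{182}} \approx 0.2152 + 62.69 i$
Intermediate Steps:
$d{\left(r \right)} = r^{3}$ ($d{\left(r \right)} = r r^{2} = r^{3}$)
$m{\left(L \right)} = \sqrt{1 + L}$
$\sqrt{-3930 + m{\left(d{\left(-9 \right)} \right)}} = \sqrt{-3930 + \sqrt{1 + \left(-9\right)^{3}}} = \sqrt{-3930 + \sqrt{1 - 729}} = \sqrt{-3930 + \sqrt{-728}} = \sqrt{-3930 + 2 i \sqrt{182}}$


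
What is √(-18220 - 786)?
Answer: I*√19006 ≈ 137.86*I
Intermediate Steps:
√(-18220 - 786) = √(-19006) = I*√19006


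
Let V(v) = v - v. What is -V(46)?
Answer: 0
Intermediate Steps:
V(v) = 0
-V(46) = -1*0 = 0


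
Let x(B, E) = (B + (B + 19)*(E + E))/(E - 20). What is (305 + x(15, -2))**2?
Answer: 385641/4 ≈ 96410.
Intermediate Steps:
x(B, E) = (B + 2*E*(19 + B))/(-20 + E) (x(B, E) = (B + (19 + B)*(2*E))/(-20 + E) = (B + 2*E*(19 + B))/(-20 + E))
(305 + x(15, -2))**2 = (305 + (15 + 38*(-2) + 2*15*(-2))/(-20 - 2))**2 = (305 + (15 - 76 - 60)/(-22))**2 = (305 - 1/22*(-121))**2 = (305 + 11/2)**2 = (621/2)**2 = 385641/4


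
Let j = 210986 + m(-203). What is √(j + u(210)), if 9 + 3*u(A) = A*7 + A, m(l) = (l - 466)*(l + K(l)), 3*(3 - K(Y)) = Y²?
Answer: 5*√381398 ≈ 3087.9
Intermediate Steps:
K(Y) = 3 - Y²/3
m(l) = (-466 + l)*(3 + l - l²/3) (m(l) = (l - 466)*(l + (3 - l²/3)) = (-466 + l)*(3 + l - l²/3))
u(A) = -3 + 8*A/3 (u(A) = -3 + (A*7 + A)/3 = -3 + (7*A + A)/3 = -3 + (8*A)/3 = -3 + 8*A/3)
j = 9534393 (j = 210986 + (-1398 - 463*(-203) - ⅓*(-203)³ + (469/3)*(-203)²) = 210986 + (-1398 + 93989 - ⅓*(-8365427) + (469/3)*41209) = 210986 + (-1398 + 93989 + 8365427/3 + 19327021/3) = 210986 + 9323407 = 9534393)
√(j + u(210)) = √(9534393 + (-3 + (8/3)*210)) = √(9534393 + (-3 + 560)) = √(9534393 + 557) = √9534950 = 5*√381398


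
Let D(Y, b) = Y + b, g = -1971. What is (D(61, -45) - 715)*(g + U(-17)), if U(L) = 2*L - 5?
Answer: 1404990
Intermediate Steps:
U(L) = -5 + 2*L
(D(61, -45) - 715)*(g + U(-17)) = ((61 - 45) - 715)*(-1971 + (-5 + 2*(-17))) = (16 - 715)*(-1971 + (-5 - 34)) = -699*(-1971 - 39) = -699*(-2010) = 1404990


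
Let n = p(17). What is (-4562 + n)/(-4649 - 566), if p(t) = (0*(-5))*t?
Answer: 4562/5215 ≈ 0.87478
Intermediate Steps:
p(t) = 0 (p(t) = 0*t = 0)
n = 0
(-4562 + n)/(-4649 - 566) = (-4562 + 0)/(-4649 - 566) = -4562/(-5215) = -4562*(-1/5215) = 4562/5215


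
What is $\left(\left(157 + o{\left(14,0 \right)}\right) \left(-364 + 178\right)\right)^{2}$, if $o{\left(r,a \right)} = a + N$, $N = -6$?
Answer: $788823396$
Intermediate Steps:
$o{\left(r,a \right)} = -6 + a$ ($o{\left(r,a \right)} = a - 6 = -6 + a$)
$\left(\left(157 + o{\left(14,0 \right)}\right) \left(-364 + 178\right)\right)^{2} = \left(\left(157 + \left(-6 + 0\right)\right) \left(-364 + 178\right)\right)^{2} = \left(\left(157 - 6\right) \left(-186\right)\right)^{2} = \left(151 \left(-186\right)\right)^{2} = \left(-28086\right)^{2} = 788823396$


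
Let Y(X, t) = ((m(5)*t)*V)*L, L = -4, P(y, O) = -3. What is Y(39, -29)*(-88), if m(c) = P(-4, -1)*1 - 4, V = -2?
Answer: -142912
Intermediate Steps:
m(c) = -7 (m(c) = -3*1 - 4 = -3 - 4 = -7)
Y(X, t) = -56*t (Y(X, t) = (-7*t*(-2))*(-4) = (14*t)*(-4) = -56*t)
Y(39, -29)*(-88) = -56*(-29)*(-88) = 1624*(-88) = -142912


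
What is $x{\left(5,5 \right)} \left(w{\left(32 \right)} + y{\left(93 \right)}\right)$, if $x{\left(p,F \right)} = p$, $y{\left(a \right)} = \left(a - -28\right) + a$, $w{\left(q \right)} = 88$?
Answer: $1510$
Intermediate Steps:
$y{\left(a \right)} = 28 + 2 a$ ($y{\left(a \right)} = \left(a + 28\right) + a = \left(28 + a\right) + a = 28 + 2 a$)
$x{\left(5,5 \right)} \left(w{\left(32 \right)} + y{\left(93 \right)}\right) = 5 \left(88 + \left(28 + 2 \cdot 93\right)\right) = 5 \left(88 + \left(28 + 186\right)\right) = 5 \left(88 + 214\right) = 5 \cdot 302 = 1510$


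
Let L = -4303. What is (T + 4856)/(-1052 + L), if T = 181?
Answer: -1679/1785 ≈ -0.94062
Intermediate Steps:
(T + 4856)/(-1052 + L) = (181 + 4856)/(-1052 - 4303) = 5037/(-5355) = 5037*(-1/5355) = -1679/1785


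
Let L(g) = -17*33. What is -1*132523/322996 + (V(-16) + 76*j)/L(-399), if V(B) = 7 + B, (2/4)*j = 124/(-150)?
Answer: -2313968621/13590056700 ≈ -0.17027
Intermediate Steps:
j = -124/75 (j = 2*(124/(-150)) = 2*(124*(-1/150)) = 2*(-62/75) = -124/75 ≈ -1.6533)
L(g) = -561
-1*132523/322996 + (V(-16) + 76*j)/L(-399) = -1*132523/322996 + ((7 - 16) + 76*(-124/75))/(-561) = -132523*1/322996 + (-9 - 9424/75)*(-1/561) = -132523/322996 - 10099/75*(-1/561) = -132523/322996 + 10099/42075 = -2313968621/13590056700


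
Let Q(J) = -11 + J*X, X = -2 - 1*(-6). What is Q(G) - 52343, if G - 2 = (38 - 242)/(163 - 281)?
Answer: -3088006/59 ≈ -52339.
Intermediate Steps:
X = 4 (X = -2 + 6 = 4)
G = 220/59 (G = 2 + (38 - 242)/(163 - 281) = 2 - 204/(-118) = 2 - 204*(-1/118) = 2 + 102/59 = 220/59 ≈ 3.7288)
Q(J) = -11 + 4*J (Q(J) = -11 + J*4 = -11 + 4*J)
Q(G) - 52343 = (-11 + 4*(220/59)) - 52343 = (-11 + 880/59) - 52343 = 231/59 - 52343 = -3088006/59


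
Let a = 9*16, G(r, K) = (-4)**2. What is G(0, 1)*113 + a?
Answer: 1952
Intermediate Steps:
G(r, K) = 16
a = 144
G(0, 1)*113 + a = 16*113 + 144 = 1808 + 144 = 1952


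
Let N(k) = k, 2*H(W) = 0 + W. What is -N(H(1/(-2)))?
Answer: ¼ ≈ 0.25000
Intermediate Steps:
H(W) = W/2 (H(W) = (0 + W)/2 = W/2)
-N(H(1/(-2))) = -1/(2*(-2)) = -(-1)/(2*2) = -1*(-¼) = ¼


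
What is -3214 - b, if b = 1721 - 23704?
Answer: 18769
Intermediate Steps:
b = -21983
-3214 - b = -3214 - 1*(-21983) = -3214 + 21983 = 18769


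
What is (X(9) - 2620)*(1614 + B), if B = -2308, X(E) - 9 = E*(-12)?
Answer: 1886986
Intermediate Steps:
X(E) = 9 - 12*E (X(E) = 9 + E*(-12) = 9 - 12*E)
(X(9) - 2620)*(1614 + B) = ((9 - 12*9) - 2620)*(1614 - 2308) = ((9 - 108) - 2620)*(-694) = (-99 - 2620)*(-694) = -2719*(-694) = 1886986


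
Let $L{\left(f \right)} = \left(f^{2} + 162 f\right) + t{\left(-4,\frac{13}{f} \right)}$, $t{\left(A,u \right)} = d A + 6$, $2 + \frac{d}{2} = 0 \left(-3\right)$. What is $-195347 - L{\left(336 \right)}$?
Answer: $-362697$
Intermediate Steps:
$d = -4$ ($d = -4 + 2 \cdot 0 \left(-3\right) = -4 + 2 \cdot 0 = -4 + 0 = -4$)
$t{\left(A,u \right)} = 6 - 4 A$ ($t{\left(A,u \right)} = - 4 A + 6 = 6 - 4 A$)
$L{\left(f \right)} = 22 + f^{2} + 162 f$ ($L{\left(f \right)} = \left(f^{2} + 162 f\right) + \left(6 - -16\right) = \left(f^{2} + 162 f\right) + \left(6 + 16\right) = \left(f^{2} + 162 f\right) + 22 = 22 + f^{2} + 162 f$)
$-195347 - L{\left(336 \right)} = -195347 - \left(22 + 336^{2} + 162 \cdot 336\right) = -195347 - \left(22 + 112896 + 54432\right) = -195347 - 167350 = -362697$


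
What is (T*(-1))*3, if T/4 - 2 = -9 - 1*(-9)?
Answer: -24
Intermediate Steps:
T = 8 (T = 8 + 4*(-9 - 1*(-9)) = 8 + 4*(-9 + 9) = 8 + 4*0 = 8 + 0 = 8)
(T*(-1))*3 = (8*(-1))*3 = -8*3 = -24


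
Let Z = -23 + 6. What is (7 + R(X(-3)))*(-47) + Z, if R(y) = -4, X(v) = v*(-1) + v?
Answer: -158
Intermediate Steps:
X(v) = 0 (X(v) = -v + v = 0)
Z = -17
(7 + R(X(-3)))*(-47) + Z = (7 - 4)*(-47) - 17 = 3*(-47) - 17 = -141 - 17 = -158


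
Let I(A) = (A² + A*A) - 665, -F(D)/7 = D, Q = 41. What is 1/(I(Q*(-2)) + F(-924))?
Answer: 1/19251 ≈ 5.1945e-5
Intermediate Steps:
F(D) = -7*D
I(A) = -665 + 2*A² (I(A) = (A² + A²) - 665 = 2*A² - 665 = -665 + 2*A²)
1/(I(Q*(-2)) + F(-924)) = 1/((-665 + 2*(41*(-2))²) - 7*(-924)) = 1/((-665 + 2*(-82)²) + 6468) = 1/((-665 + 2*6724) + 6468) = 1/((-665 + 13448) + 6468) = 1/(12783 + 6468) = 1/19251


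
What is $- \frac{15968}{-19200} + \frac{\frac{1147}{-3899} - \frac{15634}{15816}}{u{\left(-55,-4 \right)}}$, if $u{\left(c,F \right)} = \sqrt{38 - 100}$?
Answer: $\frac{499}{600} + \frac{39548959 i \sqrt{62}}{1911664104} \approx 0.83167 + 0.1629 i$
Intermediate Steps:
$u{\left(c,F \right)} = i \sqrt{62}$ ($u{\left(c,F \right)} = \sqrt{-62} = i \sqrt{62}$)
$- \frac{15968}{-19200} + \frac{\frac{1147}{-3899} - \frac{15634}{15816}}{u{\left(-55,-4 \right)}} = - \frac{15968}{-19200} + \frac{\frac{1147}{-3899} - \frac{15634}{15816}}{i \sqrt{62}} = \left(-15968\right) \left(- \frac{1}{19200}\right) + \left(1147 \left(- \frac{1}{3899}\right) - \frac{7817}{7908}\right) \left(- \frac{i \sqrt{62}}{62}\right) = \frac{499}{600} + \left(- \frac{1147}{3899} - \frac{7817}{7908}\right) \left(- \frac{i \sqrt{62}}{62}\right) = \frac{499}{600} - \frac{39548959 \left(- \frac{i \sqrt{62}}{62}\right)}{30833292} = \frac{499}{600} + \frac{39548959 i \sqrt{62}}{1911664104}$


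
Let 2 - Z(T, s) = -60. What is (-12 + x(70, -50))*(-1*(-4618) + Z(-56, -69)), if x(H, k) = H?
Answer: 271440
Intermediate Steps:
Z(T, s) = 62 (Z(T, s) = 2 - 1*(-60) = 2 + 60 = 62)
(-12 + x(70, -50))*(-1*(-4618) + Z(-56, -69)) = (-12 + 70)*(-1*(-4618) + 62) = 58*(4618 + 62) = 58*4680 = 271440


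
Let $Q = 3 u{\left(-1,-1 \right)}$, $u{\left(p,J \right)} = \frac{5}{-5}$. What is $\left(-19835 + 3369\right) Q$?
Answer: $49398$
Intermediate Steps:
$u{\left(p,J \right)} = -1$ ($u{\left(p,J \right)} = 5 \left(- \frac{1}{5}\right) = -1$)
$Q = -3$ ($Q = 3 \left(-1\right) = -3$)
$\left(-19835 + 3369\right) Q = \left(-19835 + 3369\right) \left(-3\right) = \left(-16466\right) \left(-3\right) = 49398$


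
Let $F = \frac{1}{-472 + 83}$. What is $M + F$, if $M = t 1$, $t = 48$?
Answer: $\frac{18671}{389} \approx 47.997$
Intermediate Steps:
$M = 48$ ($M = 48 \cdot 1 = 48$)
$F = - \frac{1}{389}$ ($F = \frac{1}{-389} = - \frac{1}{389} \approx -0.0025707$)
$M + F = 48 - \frac{1}{389} = \frac{18671}{389}$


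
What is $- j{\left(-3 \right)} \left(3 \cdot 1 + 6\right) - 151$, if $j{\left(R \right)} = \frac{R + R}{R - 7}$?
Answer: $- \frac{782}{5} \approx -156.4$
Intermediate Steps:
$j{\left(R \right)} = \frac{2 R}{-7 + R}$
$- j{\left(-3 \right)} \left(3 \cdot 1 + 6\right) - 151 = - \frac{2 \left(-3\right)}{-7 - 3} \left(3 \cdot 1 + 6\right) - 151 = - \frac{2 \left(-3\right)}{-10} \left(3 + 6\right) - 151 = - \frac{2 \left(-3\right) \left(-1\right)}{10} \cdot 9 - 151 = \left(-1\right) \frac{3}{5} \cdot 9 - 151 = \left(- \frac{3}{5}\right) 9 - 151 = - \frac{27}{5} - 151 = - \frac{782}{5}$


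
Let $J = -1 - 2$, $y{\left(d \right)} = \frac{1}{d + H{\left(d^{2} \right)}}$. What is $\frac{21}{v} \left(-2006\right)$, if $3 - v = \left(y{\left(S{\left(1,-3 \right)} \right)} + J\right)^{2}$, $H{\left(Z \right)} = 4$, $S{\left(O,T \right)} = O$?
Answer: $\frac{1053150}{121} \approx 8703.7$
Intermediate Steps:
$y{\left(d \right)} = \frac{1}{4 + d}$ ($y{\left(d \right)} = \frac{1}{d + 4} = \frac{1}{4 + d}$)
$J = -3$ ($J = -1 - 2 = -3$)
$v = - \frac{121}{25}$ ($v = 3 - \left(\frac{1}{4 + 1} - 3\right)^{2} = 3 - \left(\frac{1}{5} - 3\right)^{2} = 3 - \left(- \frac{14}{5}\right)^{2} = 3 - \frac{196}{25} = - \frac{121}{25} \approx -4.84$)
$\frac{21}{v} \left(-2006\right) = \frac{21}{- \frac{121}{25}} \left(-2006\right) = 21 \left(- \frac{25}{121}\right) \left(-2006\right) = \left(- \frac{525}{121}\right) \left(-2006\right) = \frac{1053150}{121}$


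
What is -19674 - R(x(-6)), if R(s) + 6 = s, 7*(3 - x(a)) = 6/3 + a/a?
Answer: -137694/7 ≈ -19671.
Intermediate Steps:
x(a) = 18/7 (x(a) = 3 - (6/3 + a/a)/7 = 3 - (6*(1/3) + 1)/7 = 3 - (2 + 1)/7 = 3 - 1/7*3 = 3 - 3/7 = 18/7)
R(s) = -6 + s
-19674 - R(x(-6)) = -19674 - (-6 + 18/7) = -19674 - 1*(-24/7) = -19674 + 24/7 = -137694/7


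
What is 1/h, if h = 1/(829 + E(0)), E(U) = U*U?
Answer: 829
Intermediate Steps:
E(U) = U²
h = 1/829 (h = 1/(829 + 0²) = 1/(829 + 0) = 1/829 ≈ 0.0012063)
1/h = 1/(1/829) = 829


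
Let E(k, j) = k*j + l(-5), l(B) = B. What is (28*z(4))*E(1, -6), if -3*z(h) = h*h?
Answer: 4928/3 ≈ 1642.7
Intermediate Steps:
E(k, j) = -5 + j*k (E(k, j) = k*j - 5 = j*k - 5 = -5 + j*k)
z(h) = -h**2/3 (z(h) = -h*h/3 = -h**2/3)
(28*z(4))*E(1, -6) = (28*(-1/3*4**2))*(-5 - 6*1) = (28*(-1/3*16))*(-5 - 6) = (28*(-16/3))*(-11) = -448/3*(-11) = 4928/3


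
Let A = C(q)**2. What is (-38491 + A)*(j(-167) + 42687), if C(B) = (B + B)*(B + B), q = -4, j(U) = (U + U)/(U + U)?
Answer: -1468253760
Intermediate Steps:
j(U) = 1 (j(U) = (2*U)/((2*U)) = (2*U)*(1/(2*U)) = 1)
C(B) = 4*B**2 (C(B) = (2*B)*(2*B) = 4*B**2)
A = 4096 (A = (4*(-4)**2)**2 = (4*16)**2 = 64**2 = 4096)
(-38491 + A)*(j(-167) + 42687) = (-38491 + 4096)*(1 + 42687) = -34395*42688 = -1468253760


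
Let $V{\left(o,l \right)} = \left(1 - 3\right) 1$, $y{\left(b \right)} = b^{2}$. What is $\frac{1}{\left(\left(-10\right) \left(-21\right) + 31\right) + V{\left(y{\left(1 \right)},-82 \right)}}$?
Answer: $\frac{1}{239} \approx 0.0041841$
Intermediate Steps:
$V{\left(o,l \right)} = -2$ ($V{\left(o,l \right)} = \left(-2\right) 1 = -2$)
$\frac{1}{\left(\left(-10\right) \left(-21\right) + 31\right) + V{\left(y{\left(1 \right)},-82 \right)}} = \frac{1}{\left(\left(-10\right) \left(-21\right) + 31\right) - 2} = \frac{1}{\left(210 + 31\right) - 2} = \frac{1}{241 - 2} = \frac{1}{239}$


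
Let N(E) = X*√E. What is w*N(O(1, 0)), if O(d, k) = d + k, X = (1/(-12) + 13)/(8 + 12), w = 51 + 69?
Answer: 155/2 ≈ 77.500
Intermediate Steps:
w = 120
X = 31/48 (X = (-1/12 + 13)/20 = (155/12)*(1/20) = 31/48 ≈ 0.64583)
N(E) = 31*√E/48
w*N(O(1, 0)) = 120*(31*√(1 + 0)/48) = 120*(31*√1/48) = 120*((31/48)*1) = 120*(31/48) = 155/2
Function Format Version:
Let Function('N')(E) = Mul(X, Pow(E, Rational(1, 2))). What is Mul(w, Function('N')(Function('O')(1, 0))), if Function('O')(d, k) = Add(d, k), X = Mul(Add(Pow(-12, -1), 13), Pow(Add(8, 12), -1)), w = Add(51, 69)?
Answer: Rational(155, 2) ≈ 77.500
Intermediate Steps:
w = 120
X = Rational(31, 48) (X = Mul(Add(Rational(-1, 12), 13), Pow(20, -1)) = Mul(Rational(155, 12), Rational(1, 20)) = Rational(31, 48) ≈ 0.64583)
Function('N')(E) = Mul(Rational(31, 48), Pow(E, Rational(1, 2)))
Mul(w, Function('N')(Function('O')(1, 0))) = Mul(120, Mul(Rational(31, 48), Pow(Add(1, 0), Rational(1, 2)))) = Mul(120, Mul(Rational(31, 48), Pow(1, Rational(1, 2)))) = Mul(120, Mul(Rational(31, 48), 1)) = Mul(120, Rational(31, 48)) = Rational(155, 2)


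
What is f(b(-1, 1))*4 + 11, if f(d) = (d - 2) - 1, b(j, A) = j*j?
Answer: 3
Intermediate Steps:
b(j, A) = j²
f(d) = -3 + d (f(d) = (-2 + d) - 1 = -3 + d)
f(b(-1, 1))*4 + 11 = (-3 + (-1)²)*4 + 11 = (-3 + 1)*4 + 11 = -2*4 + 11 = -8 + 11 = 3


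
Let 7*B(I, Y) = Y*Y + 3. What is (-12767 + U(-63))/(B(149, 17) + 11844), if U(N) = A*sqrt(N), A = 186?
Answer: -89369/83200 + 1953*I*sqrt(7)/41600 ≈ -1.0741 + 0.12421*I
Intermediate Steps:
B(I, Y) = 3/7 + Y**2/7 (B(I, Y) = (Y*Y + 3)/7 = (Y**2 + 3)/7 = (3 + Y**2)/7 = 3/7 + Y**2/7)
U(N) = 186*sqrt(N)
(-12767 + U(-63))/(B(149, 17) + 11844) = (-12767 + 186*sqrt(-63))/((3/7 + (1/7)*17**2) + 11844) = (-12767 + 186*(3*I*sqrt(7)))/((3/7 + (1/7)*289) + 11844) = (-12767 + 558*I*sqrt(7))/((3/7 + 289/7) + 11844) = (-12767 + 558*I*sqrt(7))/(292/7 + 11844) = (-12767 + 558*I*sqrt(7))/(83200/7) = (-12767 + 558*I*sqrt(7))*(7/83200) = -89369/83200 + 1953*I*sqrt(7)/41600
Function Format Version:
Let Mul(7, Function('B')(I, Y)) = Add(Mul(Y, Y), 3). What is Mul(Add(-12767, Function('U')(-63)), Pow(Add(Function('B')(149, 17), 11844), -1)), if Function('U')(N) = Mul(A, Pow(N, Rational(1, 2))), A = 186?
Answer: Add(Rational(-89369, 83200), Mul(Rational(1953, 41600), I, Pow(7, Rational(1, 2)))) ≈ Add(-1.0741, Mul(0.12421, I))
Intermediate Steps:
Function('B')(I, Y) = Add(Rational(3, 7), Mul(Rational(1, 7), Pow(Y, 2))) (Function('B')(I, Y) = Mul(Rational(1, 7), Add(Mul(Y, Y), 3)) = Mul(Rational(1, 7), Add(Pow(Y, 2), 3)) = Mul(Rational(1, 7), Add(3, Pow(Y, 2))) = Add(Rational(3, 7), Mul(Rational(1, 7), Pow(Y, 2))))
Function('U')(N) = Mul(186, Pow(N, Rational(1, 2)))
Mul(Add(-12767, Function('U')(-63)), Pow(Add(Function('B')(149, 17), 11844), -1)) = Mul(Add(-12767, Mul(186, Pow(-63, Rational(1, 2)))), Pow(Add(Add(Rational(3, 7), Mul(Rational(1, 7), Pow(17, 2))), 11844), -1)) = Mul(Add(-12767, Mul(186, Mul(3, I, Pow(7, Rational(1, 2))))), Pow(Add(Add(Rational(3, 7), Mul(Rational(1, 7), 289)), 11844), -1)) = Mul(Add(-12767, Mul(558, I, Pow(7, Rational(1, 2)))), Pow(Add(Add(Rational(3, 7), Rational(289, 7)), 11844), -1)) = Mul(Add(-12767, Mul(558, I, Pow(7, Rational(1, 2)))), Pow(Add(Rational(292, 7), 11844), -1)) = Mul(Add(-12767, Mul(558, I, Pow(7, Rational(1, 2)))), Pow(Rational(83200, 7), -1)) = Mul(Add(-12767, Mul(558, I, Pow(7, Rational(1, 2)))), Rational(7, 83200)) = Add(Rational(-89369, 83200), Mul(Rational(1953, 41600), I, Pow(7, Rational(1, 2))))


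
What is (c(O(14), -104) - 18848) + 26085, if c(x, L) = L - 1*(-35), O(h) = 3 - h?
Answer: 7168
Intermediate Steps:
c(x, L) = 35 + L (c(x, L) = L + 35 = 35 + L)
(c(O(14), -104) - 18848) + 26085 = ((35 - 104) - 18848) + 26085 = (-69 - 18848) + 26085 = -18917 + 26085 = 7168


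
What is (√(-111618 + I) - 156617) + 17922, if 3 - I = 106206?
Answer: -138695 + I*√217821 ≈ -1.387e+5 + 466.71*I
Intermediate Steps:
I = -106203 (I = 3 - 1*106206 = 3 - 106206 = -106203)
(√(-111618 + I) - 156617) + 17922 = (√(-111618 - 106203) - 156617) + 17922 = (√(-217821) - 156617) + 17922 = (I*√217821 - 156617) + 17922 = (-156617 + I*√217821) + 17922 = -138695 + I*√217821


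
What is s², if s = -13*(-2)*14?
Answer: 132496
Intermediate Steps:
s = 364 (s = 26*14 = 364)
s² = 364² = 132496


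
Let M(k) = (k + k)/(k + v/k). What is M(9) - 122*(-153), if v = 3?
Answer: 261351/14 ≈ 18668.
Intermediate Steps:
M(k) = 2*k/(k + 3/k) (M(k) = (k + k)/(k + 3/k) = (2*k)/(k + 3/k) = 2*k/(k + 3/k))
M(9) - 122*(-153) = 2*9²/(3 + 9²) - 122*(-153) = 2*81/(3 + 81) + 18666 = 2*81/84 + 18666 = 2*81*(1/84) + 18666 = 27/14 + 18666 = 261351/14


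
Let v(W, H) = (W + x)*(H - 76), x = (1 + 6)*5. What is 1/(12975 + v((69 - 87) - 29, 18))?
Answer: 1/13671 ≈ 7.3148e-5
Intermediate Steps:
x = 35 (x = 7*5 = 35)
v(W, H) = (-76 + H)*(35 + W) (v(W, H) = (W + 35)*(H - 76) = (35 + W)*(-76 + H) = (-76 + H)*(35 + W))
1/(12975 + v((69 - 87) - 29, 18)) = 1/(12975 + (-2660 - 76*((69 - 87) - 29) + 35*18 + 18*((69 - 87) - 29))) = 1/(12975 + (-2660 - 76*(-18 - 29) + 630 + 18*(-18 - 29))) = 1/(12975 + (-2660 - 76*(-47) + 630 + 18*(-47))) = 1/(12975 + (-2660 + 3572 + 630 - 846)) = 1/(12975 + 696) = 1/13671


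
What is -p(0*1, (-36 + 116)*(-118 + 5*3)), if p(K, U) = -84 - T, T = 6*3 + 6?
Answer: 108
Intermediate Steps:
T = 24 (T = 18 + 6 = 24)
p(K, U) = -108 (p(K, U) = -84 - 1*24 = -84 - 24 = -108)
-p(0*1, (-36 + 116)*(-118 + 5*3)) = -1*(-108) = 108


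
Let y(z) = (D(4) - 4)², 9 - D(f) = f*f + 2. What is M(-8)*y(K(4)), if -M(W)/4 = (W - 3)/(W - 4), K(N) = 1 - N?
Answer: -1859/3 ≈ -619.67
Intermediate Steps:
D(f) = 7 - f² (D(f) = 9 - (f*f + 2) = 9 - (f² + 2) = 9 - (2 + f²) = 9 + (-2 - f²) = 7 - f²)
y(z) = 169 (y(z) = ((7 - 1*4²) - 4)² = ((7 - 1*16) - 4)² = ((7 - 16) - 4)² = (-9 - 4)² = (-13)² = 169)
M(W) = -4*(-3 + W)/(-4 + W) (M(W) = -4*(W - 3)/(W - 4) = -4*(-3 + W)/(-4 + W))
M(-8)*y(K(4)) = (4*(3 - 1*(-8))/(-4 - 8))*169 = (4*(3 + 8)/(-12))*169 = (4*(-1/12)*11)*169 = -11/3*169 = -1859/3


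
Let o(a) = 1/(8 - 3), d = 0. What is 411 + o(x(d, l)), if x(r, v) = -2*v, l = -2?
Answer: 2056/5 ≈ 411.20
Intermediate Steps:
o(a) = 1/5
411 + o(x(d, l)) = 411 + 1/5 = 2056/5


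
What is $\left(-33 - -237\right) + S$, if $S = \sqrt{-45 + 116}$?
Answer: $204 + \sqrt{71} \approx 212.43$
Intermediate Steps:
$S = \sqrt{71} \approx 8.4261$
$\left(-33 - -237\right) + S = \left(-33 - -237\right) + \sqrt{71} = \left(-33 + 237\right) + \sqrt{71} = 204 + \sqrt{71}$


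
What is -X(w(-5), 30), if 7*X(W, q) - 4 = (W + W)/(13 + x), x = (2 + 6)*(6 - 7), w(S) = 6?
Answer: -32/35 ≈ -0.91429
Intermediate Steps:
x = -8 (x = 8*(-1) = -8)
X(W, q) = 4/7 + 2*W/35 (X(W, q) = 4/7 + ((W + W)/(13 - 8))/7 = 4/7 + ((2*W)/5)/7 = 4/7 + ((2*W)*(⅕))/7 = 4/7 + (2*W/5)/7 = 4/7 + 2*W/35)
-X(w(-5), 30) = -(4/7 + (2/35)*6) = -(4/7 + 12/35) = -1*32/35 = -32/35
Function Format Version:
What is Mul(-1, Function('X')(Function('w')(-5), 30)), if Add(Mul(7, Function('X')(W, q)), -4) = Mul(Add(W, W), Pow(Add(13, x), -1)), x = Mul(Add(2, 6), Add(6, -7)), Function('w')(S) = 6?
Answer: Rational(-32, 35) ≈ -0.91429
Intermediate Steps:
x = -8 (x = Mul(8, -1) = -8)
Function('X')(W, q) = Add(Rational(4, 7), Mul(Rational(2, 35), W)) (Function('X')(W, q) = Add(Rational(4, 7), Mul(Rational(1, 7), Mul(Add(W, W), Pow(Add(13, -8), -1)))) = Add(Rational(4, 7), Mul(Rational(1, 7), Mul(Mul(2, W), Pow(5, -1)))) = Add(Rational(4, 7), Mul(Rational(1, 7), Mul(Mul(2, W), Rational(1, 5)))) = Add(Rational(4, 7), Mul(Rational(1, 7), Mul(Rational(2, 5), W))) = Add(Rational(4, 7), Mul(Rational(2, 35), W)))
Mul(-1, Function('X')(Function('w')(-5), 30)) = Mul(-1, Add(Rational(4, 7), Mul(Rational(2, 35), 6))) = Mul(-1, Add(Rational(4, 7), Rational(12, 35))) = Mul(-1, Rational(32, 35)) = Rational(-32, 35)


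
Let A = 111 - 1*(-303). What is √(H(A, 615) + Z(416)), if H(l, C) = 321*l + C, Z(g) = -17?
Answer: 2*√33373 ≈ 365.37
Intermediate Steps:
A = 414 (A = 111 + 303 = 414)
H(l, C) = C + 321*l
√(H(A, 615) + Z(416)) = √((615 + 321*414) - 17) = √((615 + 132894) - 17) = √(133509 - 17) = √133492 = 2*√33373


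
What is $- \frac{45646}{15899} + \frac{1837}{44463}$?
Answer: $- \frac{2000351635}{706917237} \approx -2.8297$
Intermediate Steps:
$- \frac{45646}{15899} + \frac{1837}{44463} = - \frac{2000351635}{706917237}$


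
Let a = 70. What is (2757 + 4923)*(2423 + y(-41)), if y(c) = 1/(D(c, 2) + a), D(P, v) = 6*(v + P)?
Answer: 762952320/41 ≈ 1.8609e+7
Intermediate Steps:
D(P, v) = 6*P + 6*v (D(P, v) = 6*(P + v) = 6*P + 6*v)
y(c) = 1/(82 + 6*c) (y(c) = 1/((6*c + 6*2) + 70) = 1/((6*c + 12) + 70) = 1/((12 + 6*c) + 70) = 1/(82 + 6*c))
(2757 + 4923)*(2423 + y(-41)) = (2757 + 4923)*(2423 + 1/(2*(41 + 3*(-41)))) = 7680*(2423 + 1/(2*(41 - 123))) = 7680*(2423 + (1/2)/(-82)) = 7680*(2423 + (1/2)*(-1/82)) = 7680*(2423 - 1/164) = 7680*(397371/164) = 762952320/41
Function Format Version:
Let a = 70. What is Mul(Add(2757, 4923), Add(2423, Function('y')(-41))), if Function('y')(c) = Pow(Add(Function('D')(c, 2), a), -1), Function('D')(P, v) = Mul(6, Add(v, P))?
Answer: Rational(762952320, 41) ≈ 1.8609e+7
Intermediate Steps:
Function('D')(P, v) = Add(Mul(6, P), Mul(6, v)) (Function('D')(P, v) = Mul(6, Add(P, v)) = Add(Mul(6, P), Mul(6, v)))
Function('y')(c) = Pow(Add(82, Mul(6, c)), -1) (Function('y')(c) = Pow(Add(Add(Mul(6, c), Mul(6, 2)), 70), -1) = Pow(Add(Add(Mul(6, c), 12), 70), -1) = Pow(Add(Add(12, Mul(6, c)), 70), -1) = Pow(Add(82, Mul(6, c)), -1))
Mul(Add(2757, 4923), Add(2423, Function('y')(-41))) = Mul(Add(2757, 4923), Add(2423, Mul(Rational(1, 2), Pow(Add(41, Mul(3, -41)), -1)))) = Mul(7680, Add(2423, Mul(Rational(1, 2), Pow(Add(41, -123), -1)))) = Mul(7680, Add(2423, Mul(Rational(1, 2), Pow(-82, -1)))) = Mul(7680, Add(2423, Mul(Rational(1, 2), Rational(-1, 82)))) = Mul(7680, Add(2423, Rational(-1, 164))) = Mul(7680, Rational(397371, 164)) = Rational(762952320, 41)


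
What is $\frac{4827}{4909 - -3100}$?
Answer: $\frac{4827}{8009} \approx 0.6027$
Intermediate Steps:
$\frac{4827}{4909 - -3100} = \frac{4827}{4909 + 3100} = \frac{4827}{8009}$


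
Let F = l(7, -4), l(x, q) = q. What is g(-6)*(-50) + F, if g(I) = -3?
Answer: 146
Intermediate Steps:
F = -4
g(-6)*(-50) + F = -3*(-50) - 4 = 150 - 4 = 146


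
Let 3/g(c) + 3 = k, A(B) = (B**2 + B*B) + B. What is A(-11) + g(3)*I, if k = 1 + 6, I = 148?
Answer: 342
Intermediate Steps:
k = 7
A(B) = B + 2*B**2 (A(B) = (B**2 + B**2) + B = 2*B**2 + B = B + 2*B**2)
g(c) = 3/4 (g(c) = 3/(-3 + 7) = 3/4)
A(-11) + g(3)*I = -11*(1 + 2*(-11)) + (3/4)*148 = -11*(1 - 22) + 111 = -11*(-21) + 111 = 231 + 111 = 342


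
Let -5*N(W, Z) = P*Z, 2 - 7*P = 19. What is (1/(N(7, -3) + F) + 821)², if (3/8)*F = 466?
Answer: 11448694410039184/16985126929 ≈ 6.7404e+5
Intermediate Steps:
P = -17/7 (P = 2/7 - ⅐*19 = 2/7 - 19/7 = -17/7 ≈ -2.4286)
F = 3728/3 (F = (8/3)*466 = 3728/3 ≈ 1242.7)
N(W, Z) = 17*Z/35 (N(W, Z) = -(-17)*Z/35 = 17*Z/35)
(1/(N(7, -3) + F) + 821)² = (1/((17/35)*(-3) + 3728/3) + 821)² = (1/(-51/35 + 3728/3) + 821)² = (1/(130327/105) + 821)² = (105/130327 + 821)² = (106998572/130327)² = 11448694410039184/16985126929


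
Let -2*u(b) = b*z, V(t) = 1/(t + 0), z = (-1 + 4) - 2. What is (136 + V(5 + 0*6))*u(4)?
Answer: -1362/5 ≈ -272.40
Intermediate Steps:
z = 1 (z = 3 - 2 = 1)
V(t) = 1/t
u(b) = -b/2
(136 + V(5 + 0*6))*u(4) = (136 + 1/(5 + 0*6))*(-½*4) = (136 + 1/(5 + 0))*(-2) = (136 + 1/5)*(-2) = (136 + ⅕)*(-2) = (681/5)*(-2) = -1362/5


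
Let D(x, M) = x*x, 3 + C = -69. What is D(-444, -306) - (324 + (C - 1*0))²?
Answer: 133632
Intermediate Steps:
C = -72 (C = -3 - 69 = -72)
D(x, M) = x²
D(-444, -306) - (324 + (C - 1*0))² = (-444)² - (324 + (-72 - 1*0))² = 197136 - (324 + (-72 + 0))² = 197136 - (324 - 72)² = 197136 - 1*252² = 197136 - 1*63504 = 197136 - 63504 = 133632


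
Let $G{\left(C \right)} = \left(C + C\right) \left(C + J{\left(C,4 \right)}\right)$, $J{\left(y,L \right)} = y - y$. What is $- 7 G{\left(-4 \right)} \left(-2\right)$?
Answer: $448$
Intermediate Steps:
$J{\left(y,L \right)} = 0$
$G{\left(C \right)} = 2 C^{2}$ ($G{\left(C \right)} = \left(C + C\right) \left(C + 0\right) = 2 C C = 2 C^{2}$)
$- 7 G{\left(-4 \right)} \left(-2\right) = - 7 \cdot 2 \left(-4\right)^{2} \left(-2\right) = - 7 \cdot 2 \cdot 16 \left(-2\right) = \left(-7\right) 32 \left(-2\right) = \left(-224\right) \left(-2\right) = 448$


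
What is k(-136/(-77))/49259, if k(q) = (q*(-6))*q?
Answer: -110976/292056611 ≈ -0.00037998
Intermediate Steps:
k(q) = -6*q² (k(q) = (-6*q)*q = -6*q²)
k(-136/(-77))/49259 = -6*(-136/(-77))²/49259 = -6*(-136*(-1/77))²*(1/49259) = -6*(136/77)²*(1/49259) = -6*18496/5929*(1/49259) = -110976/5929*1/49259 = -110976/292056611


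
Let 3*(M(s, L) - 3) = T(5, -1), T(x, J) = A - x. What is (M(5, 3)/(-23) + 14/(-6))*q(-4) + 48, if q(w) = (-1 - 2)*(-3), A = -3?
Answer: 618/23 ≈ 26.870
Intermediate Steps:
T(x, J) = -3 - x
M(s, L) = 1/3 (M(s, L) = 3 + (-3 - 1*5)/3 = 3 + (-3 - 5)/3 = 3 + (1/3)*(-8) = 3 - 8/3 = 1/3)
q(w) = 9 (q(w) = -3*(-3) = 9)
(M(5, 3)/(-23) + 14/(-6))*q(-4) + 48 = ((1/3)/(-23) + 14/(-6))*9 + 48 = ((1/3)*(-1/23) + 14*(-1/6))*9 + 48 = (-1/69 - 7/3)*9 + 48 = -54/23*9 + 48 = -486/23 + 48 = 618/23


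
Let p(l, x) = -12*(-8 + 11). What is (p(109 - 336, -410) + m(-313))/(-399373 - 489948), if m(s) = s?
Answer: 349/889321 ≈ 0.00039243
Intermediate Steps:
p(l, x) = -36 (p(l, x) = -12*3 = -36)
(p(109 - 336, -410) + m(-313))/(-399373 - 489948) = (-36 - 313)/(-399373 - 489948) = -349/(-889321) = -349*(-1/889321) = 349/889321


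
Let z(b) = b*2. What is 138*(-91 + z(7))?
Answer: -10626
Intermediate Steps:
z(b) = 2*b
138*(-91 + z(7)) = 138*(-91 + 2*7) = 138*(-91 + 14) = 138*(-77) = -10626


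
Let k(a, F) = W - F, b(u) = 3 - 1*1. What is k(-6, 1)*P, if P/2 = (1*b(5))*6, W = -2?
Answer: -72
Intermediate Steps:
b(u) = 2 (b(u) = 3 - 1 = 2)
k(a, F) = -2 - F
P = 24 (P = 2*((1*2)*6) = 2*(2*6) = 2*12 = 24)
k(-6, 1)*P = (-2 - 1*1)*24 = (-2 - 1)*24 = -3*24 = -72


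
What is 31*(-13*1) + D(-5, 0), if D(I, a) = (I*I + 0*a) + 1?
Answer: -377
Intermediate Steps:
D(I, a) = 1 + I**2 (D(I, a) = (I**2 + 0) + 1 = I**2 + 1 = 1 + I**2)
31*(-13*1) + D(-5, 0) = 31*(-13*1) + (1 + (-5)**2) = 31*(-13) + (1 + 25) = -403 + 26 = -377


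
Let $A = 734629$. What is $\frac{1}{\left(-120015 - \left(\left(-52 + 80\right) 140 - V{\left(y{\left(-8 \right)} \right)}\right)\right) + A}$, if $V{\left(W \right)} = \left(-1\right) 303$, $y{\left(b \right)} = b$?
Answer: $\frac{1}{610391} \approx 1.6383 \cdot 10^{-6}$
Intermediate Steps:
$V{\left(W \right)} = -303$
$\frac{1}{\left(-120015 - \left(\left(-52 + 80\right) 140 - V{\left(y{\left(-8 \right)} \right)}\right)\right) + A} = \frac{1}{\left(-120015 - \left(\left(-52 + 80\right) 140 - -303\right)\right) + 734629} = \frac{1}{\left(-120015 - \left(28 \cdot 140 + 303\right)\right) + 734629} = \frac{1}{\left(-120015 - \left(3920 + 303\right)\right) + 734629} = \frac{1}{\left(-120015 - 4223\right) + 734629} = \frac{1}{-124238 + 734629} = \frac{1}{610391}$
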